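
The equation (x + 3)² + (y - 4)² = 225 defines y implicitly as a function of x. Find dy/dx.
Differentiate both sides with respect to x, treating y as y(x). By the chain rule, any term containing y contributes a factor of y' = dy/dx when we differentiate it.

Move every term to one side and write the relation as F(x, y) = 0. Term by term,
  d/dx[(x + 3)^2] = 2x + 6
  d/dx[(y - 4)^2] = 2·y'(y - 4)
  d/dx[-225] = 0

The pieces without y' make up ∂F/∂x and the coefficient of y' is ∂F/∂y:
  ∂F/∂x = 2x + 6,
  ∂F/∂y = 2y - 8.

Since d/dx[F] = ∂F/∂x + (∂F/∂y)·y' = 0, solve for y':
  (∂F/∂y)·y' = -∂F/∂x
  dy/dx = -(∂F/∂x)/(∂F/∂y) = -(2x + 6)/(2y - 8) = (-x - 3)/(y - 4)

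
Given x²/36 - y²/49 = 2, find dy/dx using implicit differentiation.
Differentiate the relation implicitly: treat y = y(x) and apply the chain rule, so every y-derivative picks up a y' = dy/dx factor.

With everything moved to the left-hand side, differentiate term by term:
  d/dx[x^2/36] = x/18
  d/dx[-y^2/49] = -2y·y'/49
  d/dx[-2] = 0

Separating the contributions that come from x directly and those that come through y:
  without y':      x/18
  multiplying y':  -2y/49

so (x/18) + (-2y/49)·y' = 0, and therefore
  dy/dx = -(x/18)/(-2y/49) = 49x/(36y)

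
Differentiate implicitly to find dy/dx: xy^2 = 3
Take d/dx of both sides. Since y is implicitly a function of x, the chain rule attaches a y' = dy/dx factor whenever we differentiate through y.

Set F(x, y) = (left side) − (right side), so the curve is F = 0. Differentiating each term of F:
  d/dx[xy^2] = 2xy·y' + y^2
  d/dx[-3] = 0

Collecting, the y'-free part is the partial derivative in x and the y' coefficient is the partial derivative in y:
  ∂F/∂x = y^2
  ∂F/∂y = 2xy

so d/dx[F(x, y(x))] = ∂F/∂x + (∂F/∂y)·y' = 0. Rearranging,
  dy/dx = -(∂F/∂x)/(∂F/∂y) = -(y^2)/(2xy) = -y/(2x)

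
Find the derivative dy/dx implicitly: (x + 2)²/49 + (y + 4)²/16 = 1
Apply d/dx to both sides, remembering that y depends on x. Each occurrence of y therefore brings in a y' = dy/dx via the chain rule.

With F(x, y) equal to the left-hand side minus the right, differentiate F term by term:
  d/dx[(x + 2)^2/49] = 2x/49 + 4/49
  d/dx[(y + 4)^2/16] = y'(y + 4)/8
  d/dx[-1] = 0
Adding these up, d/dx[F] = 0 becomes
  (2x/49 + 4/49) + (y/8 + 1/2)·y' = 0,
so isolating y',
  dy/dx = -(2x/49 + 4/49)/(y/8 + 1/2)
        = -(2(x + 2)/49)/((y + 4)/8) = 16(-x - 2)/(49(y + 4))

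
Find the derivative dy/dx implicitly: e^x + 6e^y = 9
Take d/dx of both sides. Since y is implicitly a function of x, the chain rule attaches a y' = dy/dx factor whenever we differentiate through y.

Set F(x, y) = (left side) − (right side), so the curve is F = 0. Differentiating each term of F:
  d/dx[e^(x)] = e^(x)
  d/dx[6e^(y)] = 6·y'·e^(y)
  d/dx[-9] = 0

Collecting, the y'-free part is the partial derivative in x and the y' coefficient is the partial derivative in y:
  ∂F/∂x = e^(x)
  ∂F/∂y = 6e^(y)

so d/dx[F(x, y(x))] = ∂F/∂x + (∂F/∂y)·y' = 0. Rearranging,
  dy/dx = -(∂F/∂x)/(∂F/∂y) = -(e^(x))/(6e^(y)) = -e^(x - y)/6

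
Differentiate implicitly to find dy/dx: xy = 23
Differentiate the relation implicitly: treat y = y(x) and apply the chain rule, so every y-derivative picks up a y' = dy/dx factor.

With everything moved to the left-hand side, differentiate term by term:
  d/dx[xy] = x·y' + y
  d/dx[-23] = 0

Separating the contributions that come from x directly and those that come through y:
  without y':      y
  multiplying y':  x

so (y) + (x)·y' = 0, and therefore
  dy/dx = -(y)/(x) = -y/x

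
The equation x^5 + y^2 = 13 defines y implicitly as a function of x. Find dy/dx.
Apply d/dx to both sides, remembering that y depends on x. Each occurrence of y therefore brings in a y' = dy/dx via the chain rule.

With F(x, y) equal to the left-hand side minus the right, differentiate F term by term:
  d/dx[x^5] = 5x^4
  d/dx[y^2] = 2y·y'
  d/dx[-13] = 0
Adding these up, d/dx[F] = 0 becomes
  (5x^4) + (2y)·y' = 0,
so isolating y',
  dy/dx = -(5x^4)/(2y) = -5x^4/(2y)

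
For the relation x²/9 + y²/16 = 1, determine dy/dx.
Differentiate both sides with respect to x, treating y as y(x). By the chain rule, any term containing y contributes a factor of y' = dy/dx when we differentiate it.

Move every term to one side and write the relation as F(x, y) = 0. Term by term,
  d/dx[x^2/9] = 2x/9
  d/dx[y^2/16] = y·y'/8
  d/dx[-1] = 0

The pieces without y' make up ∂F/∂x and the coefficient of y' is ∂F/∂y:
  ∂F/∂x = 2x/9,
  ∂F/∂y = y/8.

Since d/dx[F] = ∂F/∂x + (∂F/∂y)·y' = 0, solve for y':
  (∂F/∂y)·y' = -∂F/∂x
  dy/dx = -(∂F/∂x)/(∂F/∂y) = -(2x/9)/(y/8) = -16x/(9y)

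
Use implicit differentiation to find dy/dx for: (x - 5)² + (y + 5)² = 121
Take d/dx of both sides. Since y is implicitly a function of x, the chain rule attaches a y' = dy/dx factor whenever we differentiate through y.

Set F(x, y) = (left side) − (right side), so the curve is F = 0. Differentiating each term of F:
  d/dx[(x - 5)^2] = 2x - 10
  d/dx[(y + 5)^2] = 2·y'(y + 5)
  d/dx[-121] = 0

Collecting, the y'-free part is the partial derivative in x and the y' coefficient is the partial derivative in y:
  ∂F/∂x = 2x - 10
  ∂F/∂y = 2y + 10

so d/dx[F(x, y(x))] = ∂F/∂x + (∂F/∂y)·y' = 0. Rearranging,
  dy/dx = -(∂F/∂x)/(∂F/∂y) = -(2x - 10)/(2y + 10) = (5 - x)/(y + 5)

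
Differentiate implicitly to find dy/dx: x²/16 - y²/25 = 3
Apply d/dx to both sides, remembering that y depends on x. Each occurrence of y therefore brings in a y' = dy/dx via the chain rule.

With F(x, y) equal to the left-hand side minus the right, differentiate F term by term:
  d/dx[x^2/16] = x/8
  d/dx[-y^2/25] = -2y·y'/25
  d/dx[-3] = 0
Adding these up, d/dx[F] = 0 becomes
  (x/8) + (-2y/25)·y' = 0,
so isolating y',
  dy/dx = -(x/8)/(-2y/25) = 25x/(16y)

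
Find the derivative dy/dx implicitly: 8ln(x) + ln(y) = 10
Differentiate the relation implicitly: treat y = y(x) and apply the chain rule, so every y-derivative picks up a y' = dy/dx factor.

With everything moved to the left-hand side, differentiate term by term:
  d/dx[8ln(x)] = 8/x
  d/dx[ln(y)] = y'/y
  d/dx[-10] = 0

Separating the contributions that come from x directly and those that come through y:
  without y':      8/x
  multiplying y':  1/y

so (8/x) + (1/y)·y' = 0, and therefore
  dy/dx = -(8/x)/(1/y) = -8y/x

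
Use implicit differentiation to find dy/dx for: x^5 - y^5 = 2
Differentiate both sides with respect to x, treating y as y(x). By the chain rule, any term containing y contributes a factor of y' = dy/dx when we differentiate it.

Move every term to one side and write the relation as F(x, y) = 0. Term by term,
  d/dx[x^5] = 5x^4
  d/dx[-y^5] = -5y^4·y'
  d/dx[-2] = 0

The pieces without y' make up ∂F/∂x and the coefficient of y' is ∂F/∂y:
  ∂F/∂x = 5x^4,
  ∂F/∂y = -5y^4.

Since d/dx[F] = ∂F/∂x + (∂F/∂y)·y' = 0, solve for y':
  (∂F/∂y)·y' = -∂F/∂x
  dy/dx = -(∂F/∂x)/(∂F/∂y) = -(5x^4)/(-5y^4) = x^4/y^4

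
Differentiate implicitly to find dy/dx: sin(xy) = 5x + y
Differentiate both sides with respect to x, treating y as y(x). By the chain rule, any term containing y contributes a factor of y' = dy/dx when we differentiate it.

Move every term to one side and write the relation as F(x, y) = 0. Term by term,
  d/dx[-5x] = -5
  d/dx[-y] = -y'
  d/dx[sin(xy)] = (x·y' + y)·cos(xy)

The pieces without y' make up ∂F/∂x and the coefficient of y' is ∂F/∂y:
  ∂F/∂x = y·cos(xy) - 5,
  ∂F/∂y = x·cos(xy) - 1.

Since d/dx[F] = ∂F/∂x + (∂F/∂y)·y' = 0, solve for y':
  (∂F/∂y)·y' = -∂F/∂x
  dy/dx = -(∂F/∂x)/(∂F/∂y) = -(y·cos(xy) - 5)/(x·cos(xy) - 1) = (-y·cos(xy) + 5)/(x·cos(xy) - 1)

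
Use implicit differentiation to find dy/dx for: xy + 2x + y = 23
Apply d/dx to both sides, remembering that y depends on x. Each occurrence of y therefore brings in a y' = dy/dx via the chain rule.

With F(x, y) equal to the left-hand side minus the right, differentiate F term by term:
  d/dx[xy] = x·y' + y
  d/dx[2x] = 2
  d/dx[y] = y'
  d/dx[-23] = 0
Adding these up, d/dx[F] = 0 becomes
  (y + 2) + (x + 1)·y' = 0,
so isolating y',
  dy/dx = -(y + 2)/(x + 1) = (-y - 2)/(x + 1)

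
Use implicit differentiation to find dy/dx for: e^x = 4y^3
Apply d/dx to both sides, remembering that y depends on x. Each occurrence of y therefore brings in a y' = dy/dx via the chain rule.

With F(x, y) equal to the left-hand side minus the right, differentiate F term by term:
  d/dx[-4y^3] = -12y^2·y'
  d/dx[e^(x)] = e^(x)
Adding these up, d/dx[F] = 0 becomes
  (e^(x)) + (-12y^2)·y' = 0,
so isolating y',
  dy/dx = -(e^(x))/(-12y^2) = e^(x)/(12y^2)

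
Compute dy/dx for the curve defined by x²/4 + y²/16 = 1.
Differentiate the relation implicitly: treat y = y(x) and apply the chain rule, so every y-derivative picks up a y' = dy/dx factor.

With everything moved to the left-hand side, differentiate term by term:
  d/dx[x^2/4] = x/2
  d/dx[y^2/16] = y·y'/8
  d/dx[-1] = 0

Separating the contributions that come from x directly and those that come through y:
  without y':      x/2
  multiplying y':  y/8

so (x/2) + (y/8)·y' = 0, and therefore
  dy/dx = -(x/2)/(y/8) = -4x/y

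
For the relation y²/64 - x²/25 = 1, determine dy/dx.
Differentiate both sides with respect to x, treating y as y(x). By the chain rule, any term containing y contributes a factor of y' = dy/dx when we differentiate it.

Move every term to one side and write the relation as F(x, y) = 0. Term by term,
  d/dx[-x^2/25] = -2x/25
  d/dx[y^2/64] = y·y'/32
  d/dx[-1] = 0

The pieces without y' make up ∂F/∂x and the coefficient of y' is ∂F/∂y:
  ∂F/∂x = -2x/25,
  ∂F/∂y = y/32.

Since d/dx[F] = ∂F/∂x + (∂F/∂y)·y' = 0, solve for y':
  (∂F/∂y)·y' = -∂F/∂x
  dy/dx = -(∂F/∂x)/(∂F/∂y) = -(-2x/25)/(y/32) = 64x/(25y)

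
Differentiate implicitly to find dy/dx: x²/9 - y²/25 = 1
Take d/dx of both sides. Since y is implicitly a function of x, the chain rule attaches a y' = dy/dx factor whenever we differentiate through y.

Set F(x, y) = (left side) − (right side), so the curve is F = 0. Differentiating each term of F:
  d/dx[x^2/9] = 2x/9
  d/dx[-y^2/25] = -2y·y'/25
  d/dx[-1] = 0

Collecting, the y'-free part is the partial derivative in x and the y' coefficient is the partial derivative in y:
  ∂F/∂x = 2x/9
  ∂F/∂y = -2y/25

so d/dx[F(x, y(x))] = ∂F/∂x + (∂F/∂y)·y' = 0. Rearranging,
  dy/dx = -(∂F/∂x)/(∂F/∂y) = -(2x/9)/(-2y/25) = 25x/(9y)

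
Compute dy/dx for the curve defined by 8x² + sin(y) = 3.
Differentiate both sides with respect to x, treating y as y(x). By the chain rule, any term containing y contributes a factor of y' = dy/dx when we differentiate it.

Move every term to one side and write the relation as F(x, y) = 0. Term by term,
  d/dx[8x^2] = 16x
  d/dx[sin(y)] = y'·cos(y)
  d/dx[-3] = 0

The pieces without y' make up ∂F/∂x and the coefficient of y' is ∂F/∂y:
  ∂F/∂x = 16x,
  ∂F/∂y = cos(y).

Since d/dx[F] = ∂F/∂x + (∂F/∂y)·y' = 0, solve for y':
  (∂F/∂y)·y' = -∂F/∂x
  dy/dx = -(∂F/∂x)/(∂F/∂y) = -(16x)/(cos(y)) = -16x/cos(y)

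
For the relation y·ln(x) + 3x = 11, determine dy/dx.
Apply d/dx to both sides, remembering that y depends on x. Each occurrence of y therefore brings in a y' = dy/dx via the chain rule.

With F(x, y) equal to the left-hand side minus the right, differentiate F term by term:
  d/dx[3x] = 3
  d/dx[y·ln(x)] = y'·ln(x) + y/x
  d/dx[-11] = 0
Adding these up, d/dx[F] = 0 becomes
  (3 + y/x) + (ln(x))·y' = 0,
so isolating y',
  dy/dx = -(3 + y/x)/(ln(x))
        = -((3x + y)/x)/(ln(x)) = (-3x - y)/(x·ln(x))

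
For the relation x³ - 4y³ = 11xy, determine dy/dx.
Apply d/dx to both sides, remembering that y depends on x. Each occurrence of y therefore brings in a y' = dy/dx via the chain rule.

With F(x, y) equal to the left-hand side minus the right, differentiate F term by term:
  d/dx[x^3] = 3x^2
  d/dx[-11xy] = -11x·y' - 11y
  d/dx[-4y^3] = -12y^2·y'
Adding these up, d/dx[F] = 0 becomes
  (3x^2 - 11y) + (-11x - 12y^2)·y' = 0,
so isolating y',
  dy/dx = -(3x^2 - 11y)/(-11x - 12y^2) = (3x^2 - 11y)/(11x + 12y^2)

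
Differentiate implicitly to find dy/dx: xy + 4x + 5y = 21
Apply d/dx to both sides, remembering that y depends on x. Each occurrence of y therefore brings in a y' = dy/dx via the chain rule.

With F(x, y) equal to the left-hand side minus the right, differentiate F term by term:
  d/dx[xy] = x·y' + y
  d/dx[4x] = 4
  d/dx[5y] = 5·y'
  d/dx[-21] = 0
Adding these up, d/dx[F] = 0 becomes
  (y + 4) + (x + 5)·y' = 0,
so isolating y',
  dy/dx = -(y + 4)/(x + 5) = (-y - 4)/(x + 5)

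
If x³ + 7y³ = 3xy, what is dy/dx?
Apply d/dx to both sides, remembering that y depends on x. Each occurrence of y therefore brings in a y' = dy/dx via the chain rule.

With F(x, y) equal to the left-hand side minus the right, differentiate F term by term:
  d/dx[x^3] = 3x^2
  d/dx[-3xy] = -3x·y' - 3y
  d/dx[7y^3] = 21y^2·y'
Adding these up, d/dx[F] = 0 becomes
  (3x^2 - 3y) + (-3x + 21y^2)·y' = 0,
so isolating y',
  dy/dx = -(3x^2 - 3y)/(-3x + 21y^2) = (x^2 - y)/(x - 7y^2)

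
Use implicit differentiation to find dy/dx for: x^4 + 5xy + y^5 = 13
Differentiate both sides with respect to x, treating y as y(x). By the chain rule, any term containing y contributes a factor of y' = dy/dx when we differentiate it.

Move every term to one side and write the relation as F(x, y) = 0. Term by term,
  d/dx[x^4] = 4x^3
  d/dx[5xy] = 5x·y' + 5y
  d/dx[y^5] = 5y^4·y'
  d/dx[-13] = 0

The pieces without y' make up ∂F/∂x and the coefficient of y' is ∂F/∂y:
  ∂F/∂x = 4x^3 + 5y,
  ∂F/∂y = 5x + 5y^4.

Since d/dx[F] = ∂F/∂x + (∂F/∂y)·y' = 0, solve for y':
  (∂F/∂y)·y' = -∂F/∂x
  dy/dx = -(∂F/∂x)/(∂F/∂y) = -(4x^3 + 5y)/(5x + 5y^4) = (-4x^3/5 - y)/(x + y^4)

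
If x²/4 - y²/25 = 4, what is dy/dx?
Take d/dx of both sides. Since y is implicitly a function of x, the chain rule attaches a y' = dy/dx factor whenever we differentiate through y.

Set F(x, y) = (left side) − (right side), so the curve is F = 0. Differentiating each term of F:
  d/dx[x^2/4] = x/2
  d/dx[-y^2/25] = -2y·y'/25
  d/dx[-4] = 0

Collecting, the y'-free part is the partial derivative in x and the y' coefficient is the partial derivative in y:
  ∂F/∂x = x/2
  ∂F/∂y = -2y/25

so d/dx[F(x, y(x))] = ∂F/∂x + (∂F/∂y)·y' = 0. Rearranging,
  dy/dx = -(∂F/∂x)/(∂F/∂y) = -(x/2)/(-2y/25) = 25x/(4y)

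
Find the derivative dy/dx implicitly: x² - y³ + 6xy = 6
Differentiate both sides with respect to x, treating y as y(x). By the chain rule, any term containing y contributes a factor of y' = dy/dx when we differentiate it.

Move every term to one side and write the relation as F(x, y) = 0. Term by term,
  d/dx[x^2] = 2x
  d/dx[6xy] = 6x·y' + 6y
  d/dx[-y^3] = -3y^2·y'
  d/dx[-6] = 0

The pieces without y' make up ∂F/∂x and the coefficient of y' is ∂F/∂y:
  ∂F/∂x = 2x + 6y,
  ∂F/∂y = 6x - 3y^2.

Since d/dx[F] = ∂F/∂x + (∂F/∂y)·y' = 0, solve for y':
  (∂F/∂y)·y' = -∂F/∂x
  dy/dx = -(∂F/∂x)/(∂F/∂y) = -(2x + 6y)/(6x - 3y^2) = 2(-x - 3y)/(3(2x - y^2))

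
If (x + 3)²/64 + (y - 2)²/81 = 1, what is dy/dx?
Differentiate the relation implicitly: treat y = y(x) and apply the chain rule, so every y-derivative picks up a y' = dy/dx factor.

With everything moved to the left-hand side, differentiate term by term:
  d/dx[(x + 3)^2/64] = x/32 + 3/32
  d/dx[(y - 2)^2/81] = 2·y'(y - 2)/81
  d/dx[-1] = 0

Separating the contributions that come from x directly and those that come through y:
  without y':      x/32 + 3/32
  multiplying y':  2y/81 - 4/81

so (x/32 + 3/32) + (2y/81 - 4/81)·y' = 0, and therefore
  dy/dx = -(x/32 + 3/32)/(2y/81 - 4/81)
        = -((x + 3)/32)/(2(y - 2)/81) = 81(-x - 3)/(64(y - 2))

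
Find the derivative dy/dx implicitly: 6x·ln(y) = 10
Differentiate the relation implicitly: treat y = y(x) and apply the chain rule, so every y-derivative picks up a y' = dy/dx factor.

With everything moved to the left-hand side, differentiate term by term:
  d/dx[6x·ln(y)] = 6x·y'/y + 6ln(y)
  d/dx[-10] = 0

Separating the contributions that come from x directly and those that come through y:
  without y':      6ln(y)
  multiplying y':  6x/y

so (6ln(y)) + (6x/y)·y' = 0, and therefore
  dy/dx = -(6ln(y))/(6x/y) = -y·ln(y)/x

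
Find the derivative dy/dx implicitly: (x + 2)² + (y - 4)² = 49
Take d/dx of both sides. Since y is implicitly a function of x, the chain rule attaches a y' = dy/dx factor whenever we differentiate through y.

Set F(x, y) = (left side) − (right side), so the curve is F = 0. Differentiating each term of F:
  d/dx[(x + 2)^2] = 2x + 4
  d/dx[(y - 4)^2] = 2·y'(y - 4)
  d/dx[-49] = 0

Collecting, the y'-free part is the partial derivative in x and the y' coefficient is the partial derivative in y:
  ∂F/∂x = 2x + 4
  ∂F/∂y = 2y - 8

so d/dx[F(x, y(x))] = ∂F/∂x + (∂F/∂y)·y' = 0. Rearranging,
  dy/dx = -(∂F/∂x)/(∂F/∂y) = -(2x + 4)/(2y - 8) = (-x - 2)/(y - 4)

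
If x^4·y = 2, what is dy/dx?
Differentiate the relation implicitly: treat y = y(x) and apply the chain rule, so every y-derivative picks up a y' = dy/dx factor.

With everything moved to the left-hand side, differentiate term by term:
  d/dx[x^4y] = x^4·y' + 4x^3y
  d/dx[-2] = 0

Separating the contributions that come from x directly and those that come through y:
  without y':      4x^3y
  multiplying y':  x^4

so (4x^3y) + (x^4)·y' = 0, and therefore
  dy/dx = -(4x^3y)/(x^4) = -4y/x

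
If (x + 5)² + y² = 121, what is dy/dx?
Differentiate both sides with respect to x, treating y as y(x). By the chain rule, any term containing y contributes a factor of y' = dy/dx when we differentiate it.

Move every term to one side and write the relation as F(x, y) = 0. Term by term,
  d/dx[y^2] = 2y·y'
  d/dx[(x + 5)^2] = 2x + 10
  d/dx[-121] = 0

The pieces without y' make up ∂F/∂x and the coefficient of y' is ∂F/∂y:
  ∂F/∂x = 2x + 10,
  ∂F/∂y = 2y.

Since d/dx[F] = ∂F/∂x + (∂F/∂y)·y' = 0, solve for y':
  (∂F/∂y)·y' = -∂F/∂x
  dy/dx = -(∂F/∂x)/(∂F/∂y) = -(2x + 10)/(2y) = (-x - 5)/y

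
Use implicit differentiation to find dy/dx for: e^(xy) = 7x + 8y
Take d/dx of both sides. Since y is implicitly a function of x, the chain rule attaches a y' = dy/dx factor whenever we differentiate through y.

Set F(x, y) = (left side) − (right side), so the curve is F = 0. Differentiating each term of F:
  d/dx[-7x] = -7
  d/dx[-8y] = -8·y'
  d/dx[e^(xy)] = (x·y' + y)·e^(xy)

Collecting, the y'-free part is the partial derivative in x and the y' coefficient is the partial derivative in y:
  ∂F/∂x = y·e^(xy) - 7
  ∂F/∂y = x·e^(xy) - 8

so d/dx[F(x, y(x))] = ∂F/∂x + (∂F/∂y)·y' = 0. Rearranging,
  dy/dx = -(∂F/∂x)/(∂F/∂y) = -(y·e^(xy) - 7)/(x·e^(xy) - 8) = (-y·e^(xy) + 7)/(x·e^(xy) - 8)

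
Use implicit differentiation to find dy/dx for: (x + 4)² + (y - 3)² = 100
Apply d/dx to both sides, remembering that y depends on x. Each occurrence of y therefore brings in a y' = dy/dx via the chain rule.

With F(x, y) equal to the left-hand side minus the right, differentiate F term by term:
  d/dx[(x + 4)^2] = 2x + 8
  d/dx[(y - 3)^2] = 2·y'(y - 3)
  d/dx[-100] = 0
Adding these up, d/dx[F] = 0 becomes
  (2x + 8) + (2y - 6)·y' = 0,
so isolating y',
  dy/dx = -(2x + 8)/(2y - 6) = (-x - 4)/(y - 3)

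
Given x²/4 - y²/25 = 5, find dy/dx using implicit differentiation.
Take d/dx of both sides. Since y is implicitly a function of x, the chain rule attaches a y' = dy/dx factor whenever we differentiate through y.

Set F(x, y) = (left side) − (right side), so the curve is F = 0. Differentiating each term of F:
  d/dx[x^2/4] = x/2
  d/dx[-y^2/25] = -2y·y'/25
  d/dx[-5] = 0

Collecting, the y'-free part is the partial derivative in x and the y' coefficient is the partial derivative in y:
  ∂F/∂x = x/2
  ∂F/∂y = -2y/25

so d/dx[F(x, y(x))] = ∂F/∂x + (∂F/∂y)·y' = 0. Rearranging,
  dy/dx = -(∂F/∂x)/(∂F/∂y) = -(x/2)/(-2y/25) = 25x/(4y)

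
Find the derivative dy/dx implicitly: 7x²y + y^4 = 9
Take d/dx of both sides. Since y is implicitly a function of x, the chain rule attaches a y' = dy/dx factor whenever we differentiate through y.

Set F(x, y) = (left side) − (right side), so the curve is F = 0. Differentiating each term of F:
  d/dx[7x^2y] = 7x^2·y' + 14xy
  d/dx[y^4] = 4y^3·y'
  d/dx[-9] = 0

Collecting, the y'-free part is the partial derivative in x and the y' coefficient is the partial derivative in y:
  ∂F/∂x = 14xy
  ∂F/∂y = 7x^2 + 4y^3

so d/dx[F(x, y(x))] = ∂F/∂x + (∂F/∂y)·y' = 0. Rearranging,
  dy/dx = -(∂F/∂x)/(∂F/∂y) = -(14xy)/(7x^2 + 4y^3) = -14xy/(7x^2 + 4y^3)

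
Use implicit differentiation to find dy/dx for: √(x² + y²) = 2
Differentiate the relation implicitly: treat y = y(x) and apply the chain rule, so every y-derivative picks up a y' = dy/dx factor.

With everything moved to the left-hand side, differentiate term by term:
  d/dx[√(x^2 + y^2)] = (x + y·y')/√(x^2 + y^2)
  d/dx[-2] = 0

Separating the contributions that come from x directly and those that come through y:
  without y':      x/√(x^2 + y^2)
  multiplying y':  y/√(x^2 + y^2)

so (x/√(x^2 + y^2)) + (y/√(x^2 + y^2))·y' = 0, and therefore
  dy/dx = -(x/√(x^2 + y^2))/(y/√(x^2 + y^2)) = -x/y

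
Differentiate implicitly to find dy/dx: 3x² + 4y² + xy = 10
Differentiate both sides with respect to x, treating y as y(x). By the chain rule, any term containing y contributes a factor of y' = dy/dx when we differentiate it.

Move every term to one side and write the relation as F(x, y) = 0. Term by term,
  d/dx[3x^2] = 6x
  d/dx[xy] = x·y' + y
  d/dx[4y^2] = 8y·y'
  d/dx[-10] = 0

The pieces without y' make up ∂F/∂x and the coefficient of y' is ∂F/∂y:
  ∂F/∂x = 6x + y,
  ∂F/∂y = x + 8y.

Since d/dx[F] = ∂F/∂x + (∂F/∂y)·y' = 0, solve for y':
  (∂F/∂y)·y' = -∂F/∂x
  dy/dx = -(∂F/∂x)/(∂F/∂y) = -(6x + y)/(x + 8y) = (-6x - y)/(x + 8y)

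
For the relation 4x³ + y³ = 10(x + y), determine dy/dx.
Differentiate the relation implicitly: treat y = y(x) and apply the chain rule, so every y-derivative picks up a y' = dy/dx factor.

With everything moved to the left-hand side, differentiate term by term:
  d/dx[4x^3] = 12x^2
  d/dx[-10x] = -10
  d/dx[y^3] = 3y^2·y'
  d/dx[-10y] = -10·y'

Separating the contributions that come from x directly and those that come through y:
  without y':      12x^2 - 10
  multiplying y':  3y^2 - 10

so (12x^2 - 10) + (3y^2 - 10)·y' = 0, and therefore
  dy/dx = -(12x^2 - 10)/(3y^2 - 10) = 2(5 - 6x^2)/(3y^2 - 10)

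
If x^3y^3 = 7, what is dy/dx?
Apply d/dx to both sides, remembering that y depends on x. Each occurrence of y therefore brings in a y' = dy/dx via the chain rule.

With F(x, y) equal to the left-hand side minus the right, differentiate F term by term:
  d/dx[x^3y^3] = 3x^3y^2·y' + 3x^2y^3
  d/dx[-7] = 0
Adding these up, d/dx[F] = 0 becomes
  (3x^2y^3) + (3x^3y^2)·y' = 0,
so isolating y',
  dy/dx = -(3x^2y^3)/(3x^3y^2) = -y/x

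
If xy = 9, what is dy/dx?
Take d/dx of both sides. Since y is implicitly a function of x, the chain rule attaches a y' = dy/dx factor whenever we differentiate through y.

Set F(x, y) = (left side) − (right side), so the curve is F = 0. Differentiating each term of F:
  d/dx[xy] = x·y' + y
  d/dx[-9] = 0

Collecting, the y'-free part is the partial derivative in x and the y' coefficient is the partial derivative in y:
  ∂F/∂x = y
  ∂F/∂y = x

so d/dx[F(x, y(x))] = ∂F/∂x + (∂F/∂y)·y' = 0. Rearranging,
  dy/dx = -(∂F/∂x)/(∂F/∂y) = -(y)/(x) = -y/x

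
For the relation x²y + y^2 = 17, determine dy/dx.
Apply d/dx to both sides, remembering that y depends on x. Each occurrence of y therefore brings in a y' = dy/dx via the chain rule.

With F(x, y) equal to the left-hand side minus the right, differentiate F term by term:
  d/dx[x^2y] = x^2·y' + 2xy
  d/dx[y^2] = 2y·y'
  d/dx[-17] = 0
Adding these up, d/dx[F] = 0 becomes
  (2xy) + (x^2 + 2y)·y' = 0,
so isolating y',
  dy/dx = -(2xy)/(x^2 + 2y) = -2xy/(x^2 + 2y)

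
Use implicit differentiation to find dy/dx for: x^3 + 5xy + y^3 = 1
Apply d/dx to both sides, remembering that y depends on x. Each occurrence of y therefore brings in a y' = dy/dx via the chain rule.

With F(x, y) equal to the left-hand side minus the right, differentiate F term by term:
  d/dx[x^3] = 3x^2
  d/dx[5xy] = 5x·y' + 5y
  d/dx[y^3] = 3y^2·y'
  d/dx[-1] = 0
Adding these up, d/dx[F] = 0 becomes
  (3x^2 + 5y) + (5x + 3y^2)·y' = 0,
so isolating y',
  dy/dx = -(3x^2 + 5y)/(5x + 3y^2) = (-3x^2 - 5y)/(5x + 3y^2)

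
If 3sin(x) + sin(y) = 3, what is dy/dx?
Take d/dx of both sides. Since y is implicitly a function of x, the chain rule attaches a y' = dy/dx factor whenever we differentiate through y.

Set F(x, y) = (left side) − (right side), so the curve is F = 0. Differentiating each term of F:
  d/dx[3sin(x)] = 3cos(x)
  d/dx[sin(y)] = y'·cos(y)
  d/dx[-3] = 0

Collecting, the y'-free part is the partial derivative in x and the y' coefficient is the partial derivative in y:
  ∂F/∂x = 3cos(x)
  ∂F/∂y = cos(y)

so d/dx[F(x, y(x))] = ∂F/∂x + (∂F/∂y)·y' = 0. Rearranging,
  dy/dx = -(∂F/∂x)/(∂F/∂y) = -(3cos(x))/(cos(y)) = -3cos(x)/cos(y)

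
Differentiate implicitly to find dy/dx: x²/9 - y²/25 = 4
Take d/dx of both sides. Since y is implicitly a function of x, the chain rule attaches a y' = dy/dx factor whenever we differentiate through y.

Set F(x, y) = (left side) − (right side), so the curve is F = 0. Differentiating each term of F:
  d/dx[x^2/9] = 2x/9
  d/dx[-y^2/25] = -2y·y'/25
  d/dx[-4] = 0

Collecting, the y'-free part is the partial derivative in x and the y' coefficient is the partial derivative in y:
  ∂F/∂x = 2x/9
  ∂F/∂y = -2y/25

so d/dx[F(x, y(x))] = ∂F/∂x + (∂F/∂y)·y' = 0. Rearranging,
  dy/dx = -(∂F/∂x)/(∂F/∂y) = -(2x/9)/(-2y/25) = 25x/(9y)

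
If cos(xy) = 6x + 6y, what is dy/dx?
Apply d/dx to both sides, remembering that y depends on x. Each occurrence of y therefore brings in a y' = dy/dx via the chain rule.

With F(x, y) equal to the left-hand side minus the right, differentiate F term by term:
  d/dx[-6x] = -6
  d/dx[-6y] = -6·y'
  d/dx[cos(xy)] = -(x·y' + y)·sin(xy)
Adding these up, d/dx[F] = 0 becomes
  (-y·sin(xy) - 6) + (-x·sin(xy) - 6)·y' = 0,
so isolating y',
  dy/dx = -(-y·sin(xy) - 6)/(-x·sin(xy) - 6) = -(y·sin(xy) + 6)/(x·sin(xy) + 6)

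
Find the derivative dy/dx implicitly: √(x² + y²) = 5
Apply d/dx to both sides, remembering that y depends on x. Each occurrence of y therefore brings in a y' = dy/dx via the chain rule.

With F(x, y) equal to the left-hand side minus the right, differentiate F term by term:
  d/dx[√(x^2 + y^2)] = (x + y·y')/√(x^2 + y^2)
  d/dx[-5] = 0
Adding these up, d/dx[F] = 0 becomes
  (x/√(x^2 + y^2)) + (y/√(x^2 + y^2))·y' = 0,
so isolating y',
  dy/dx = -(x/√(x^2 + y^2))/(y/√(x^2 + y^2)) = -x/y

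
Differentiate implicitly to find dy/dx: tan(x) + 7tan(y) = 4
Differentiate the relation implicitly: treat y = y(x) and apply the chain rule, so every y-derivative picks up a y' = dy/dx factor.

With everything moved to the left-hand side, differentiate term by term:
  d/dx[tan(x)] = tan(x)^2 + 1
  d/dx[7tan(y)] = 7·y'(tan(y)^2 + 1)
  d/dx[-4] = 0

Separating the contributions that come from x directly and those that come through y:
  without y':      tan(x)^2 + 1
  multiplying y':  7tan(y)^2 + 7

so (tan(x)^2 + 1) + (7tan(y)^2 + 7)·y' = 0, and therefore
  dy/dx = -(tan(x)^2 + 1)/(7tan(y)^2 + 7) = -cos(y)^2/(7cos(x)^2)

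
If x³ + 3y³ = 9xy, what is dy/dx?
Differentiate the relation implicitly: treat y = y(x) and apply the chain rule, so every y-derivative picks up a y' = dy/dx factor.

With everything moved to the left-hand side, differentiate term by term:
  d/dx[x^3] = 3x^2
  d/dx[-9xy] = -9x·y' - 9y
  d/dx[3y^3] = 9y^2·y'

Separating the contributions that come from x directly and those that come through y:
  without y':      3x^2 - 9y
  multiplying y':  -9x + 9y^2

so (3x^2 - 9y) + (-9x + 9y^2)·y' = 0, and therefore
  dy/dx = -(3x^2 - 9y)/(-9x + 9y^2) = (x^2/3 - y)/(x - y^2)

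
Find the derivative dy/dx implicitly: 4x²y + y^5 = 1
Differentiate both sides with respect to x, treating y as y(x). By the chain rule, any term containing y contributes a factor of y' = dy/dx when we differentiate it.

Move every term to one side and write the relation as F(x, y) = 0. Term by term,
  d/dx[4x^2y] = 4x^2·y' + 8xy
  d/dx[y^5] = 5y^4·y'
  d/dx[-1] = 0

The pieces without y' make up ∂F/∂x and the coefficient of y' is ∂F/∂y:
  ∂F/∂x = 8xy,
  ∂F/∂y = 4x^2 + 5y^4.

Since d/dx[F] = ∂F/∂x + (∂F/∂y)·y' = 0, solve for y':
  (∂F/∂y)·y' = -∂F/∂x
  dy/dx = -(∂F/∂x)/(∂F/∂y) = -(8xy)/(4x^2 + 5y^4) = -8xy/(4x^2 + 5y^4)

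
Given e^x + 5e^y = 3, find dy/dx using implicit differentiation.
Apply d/dx to both sides, remembering that y depends on x. Each occurrence of y therefore brings in a y' = dy/dx via the chain rule.

With F(x, y) equal to the left-hand side minus the right, differentiate F term by term:
  d/dx[e^(x)] = e^(x)
  d/dx[5e^(y)] = 5·y'·e^(y)
  d/dx[-3] = 0
Adding these up, d/dx[F] = 0 becomes
  (e^(x)) + (5e^(y))·y' = 0,
so isolating y',
  dy/dx = -(e^(x))/(5e^(y)) = -e^(x - y)/5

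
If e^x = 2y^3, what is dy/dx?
Differentiate both sides with respect to x, treating y as y(x). By the chain rule, any term containing y contributes a factor of y' = dy/dx when we differentiate it.

Move every term to one side and write the relation as F(x, y) = 0. Term by term,
  d/dx[-2y^3] = -6y^2·y'
  d/dx[e^(x)] = e^(x)

The pieces without y' make up ∂F/∂x and the coefficient of y' is ∂F/∂y:
  ∂F/∂x = e^(x),
  ∂F/∂y = -6y^2.

Since d/dx[F] = ∂F/∂x + (∂F/∂y)·y' = 0, solve for y':
  (∂F/∂y)·y' = -∂F/∂x
  dy/dx = -(∂F/∂x)/(∂F/∂y) = -(e^(x))/(-6y^2) = e^(x)/(6y^2)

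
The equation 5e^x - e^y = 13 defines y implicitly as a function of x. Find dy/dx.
Apply d/dx to both sides, remembering that y depends on x. Each occurrence of y therefore brings in a y' = dy/dx via the chain rule.

With F(x, y) equal to the left-hand side minus the right, differentiate F term by term:
  d/dx[5e^(x)] = 5e^(x)
  d/dx[-e^(y)] = -y'·e^(y)
  d/dx[-13] = 0
Adding these up, d/dx[F] = 0 becomes
  (5e^(x)) + (-e^(y))·y' = 0,
so isolating y',
  dy/dx = -(5e^(x))/(-e^(y)) = 5e^(x - y)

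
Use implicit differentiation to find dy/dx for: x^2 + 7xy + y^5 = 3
Apply d/dx to both sides, remembering that y depends on x. Each occurrence of y therefore brings in a y' = dy/dx via the chain rule.

With F(x, y) equal to the left-hand side minus the right, differentiate F term by term:
  d/dx[x^2] = 2x
  d/dx[7xy] = 7x·y' + 7y
  d/dx[y^5] = 5y^4·y'
  d/dx[-3] = 0
Adding these up, d/dx[F] = 0 becomes
  (2x + 7y) + (7x + 5y^4)·y' = 0,
so isolating y',
  dy/dx = -(2x + 7y)/(7x + 5y^4) = (-2x - 7y)/(7x + 5y^4)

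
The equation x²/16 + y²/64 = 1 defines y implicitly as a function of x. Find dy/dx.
Differentiate both sides with respect to x, treating y as y(x). By the chain rule, any term containing y contributes a factor of y' = dy/dx when we differentiate it.

Move every term to one side and write the relation as F(x, y) = 0. Term by term,
  d/dx[x^2/16] = x/8
  d/dx[y^2/64] = y·y'/32
  d/dx[-1] = 0

The pieces without y' make up ∂F/∂x and the coefficient of y' is ∂F/∂y:
  ∂F/∂x = x/8,
  ∂F/∂y = y/32.

Since d/dx[F] = ∂F/∂x + (∂F/∂y)·y' = 0, solve for y':
  (∂F/∂y)·y' = -∂F/∂x
  dy/dx = -(∂F/∂x)/(∂F/∂y) = -(x/8)/(y/32) = -4x/y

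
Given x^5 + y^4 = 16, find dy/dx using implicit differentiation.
Apply d/dx to both sides, remembering that y depends on x. Each occurrence of y therefore brings in a y' = dy/dx via the chain rule.

With F(x, y) equal to the left-hand side minus the right, differentiate F term by term:
  d/dx[x^5] = 5x^4
  d/dx[y^4] = 4y^3·y'
  d/dx[-16] = 0
Adding these up, d/dx[F] = 0 becomes
  (5x^4) + (4y^3)·y' = 0,
so isolating y',
  dy/dx = -(5x^4)/(4y^3) = -5x^4/(4y^3)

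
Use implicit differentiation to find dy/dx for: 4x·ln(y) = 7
Differentiate the relation implicitly: treat y = y(x) and apply the chain rule, so every y-derivative picks up a y' = dy/dx factor.

With everything moved to the left-hand side, differentiate term by term:
  d/dx[4x·ln(y)] = 4x·y'/y + 4ln(y)
  d/dx[-7] = 0

Separating the contributions that come from x directly and those that come through y:
  without y':      4ln(y)
  multiplying y':  4x/y

so (4ln(y)) + (4x/y)·y' = 0, and therefore
  dy/dx = -(4ln(y))/(4x/y) = -y·ln(y)/x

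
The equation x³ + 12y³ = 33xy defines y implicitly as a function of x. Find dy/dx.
Take d/dx of both sides. Since y is implicitly a function of x, the chain rule attaches a y' = dy/dx factor whenever we differentiate through y.

Set F(x, y) = (left side) − (right side), so the curve is F = 0. Differentiating each term of F:
  d/dx[x^3] = 3x^2
  d/dx[-33xy] = -33x·y' - 33y
  d/dx[12y^3] = 36y^2·y'

Collecting, the y'-free part is the partial derivative in x and the y' coefficient is the partial derivative in y:
  ∂F/∂x = 3x^2 - 33y
  ∂F/∂y = -33x + 36y^2

so d/dx[F(x, y(x))] = ∂F/∂x + (∂F/∂y)·y' = 0. Rearranging,
  dy/dx = -(∂F/∂x)/(∂F/∂y) = -(3x^2 - 33y)/(-33x + 36y^2) = (x^2 - 11y)/(11x - 12y^2)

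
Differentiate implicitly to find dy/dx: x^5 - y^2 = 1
Take d/dx of both sides. Since y is implicitly a function of x, the chain rule attaches a y' = dy/dx factor whenever we differentiate through y.

Set F(x, y) = (left side) − (right side), so the curve is F = 0. Differentiating each term of F:
  d/dx[x^5] = 5x^4
  d/dx[-y^2] = -2y·y'
  d/dx[-1] = 0

Collecting, the y'-free part is the partial derivative in x and the y' coefficient is the partial derivative in y:
  ∂F/∂x = 5x^4
  ∂F/∂y = -2y

so d/dx[F(x, y(x))] = ∂F/∂x + (∂F/∂y)·y' = 0. Rearranging,
  dy/dx = -(∂F/∂x)/(∂F/∂y) = -(5x^4)/(-2y) = 5x^4/(2y)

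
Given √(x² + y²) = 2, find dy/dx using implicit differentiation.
Differentiate both sides with respect to x, treating y as y(x). By the chain rule, any term containing y contributes a factor of y' = dy/dx when we differentiate it.

Move every term to one side and write the relation as F(x, y) = 0. Term by term,
  d/dx[√(x^2 + y^2)] = (x + y·y')/√(x^2 + y^2)
  d/dx[-2] = 0

The pieces without y' make up ∂F/∂x and the coefficient of y' is ∂F/∂y:
  ∂F/∂x = x/√(x^2 + y^2),
  ∂F/∂y = y/√(x^2 + y^2).

Since d/dx[F] = ∂F/∂x + (∂F/∂y)·y' = 0, solve for y':
  (∂F/∂y)·y' = -∂F/∂x
  dy/dx = -(∂F/∂x)/(∂F/∂y) = -(x/√(x^2 + y^2))/(y/√(x^2 + y^2)) = -x/y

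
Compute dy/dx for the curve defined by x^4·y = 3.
Take d/dx of both sides. Since y is implicitly a function of x, the chain rule attaches a y' = dy/dx factor whenever we differentiate through y.

Set F(x, y) = (left side) − (right side), so the curve is F = 0. Differentiating each term of F:
  d/dx[x^4y] = x^4·y' + 4x^3y
  d/dx[-3] = 0

Collecting, the y'-free part is the partial derivative in x and the y' coefficient is the partial derivative in y:
  ∂F/∂x = 4x^3y
  ∂F/∂y = x^4

so d/dx[F(x, y(x))] = ∂F/∂x + (∂F/∂y)·y' = 0. Rearranging,
  dy/dx = -(∂F/∂x)/(∂F/∂y) = -(4x^3y)/(x^4) = -4y/x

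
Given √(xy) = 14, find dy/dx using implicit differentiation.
Differentiate both sides with respect to x, treating y as y(x). By the chain rule, any term containing y contributes a factor of y' = dy/dx when we differentiate it.

Move every term to one side and write the relation as F(x, y) = 0. Term by term,
  d/dx[√(xy)] = √(xy)(x·y'/2 + y/2)/(xy)
  d/dx[-14] = 0

The pieces without y' make up ∂F/∂x and the coefficient of y' is ∂F/∂y:
  ∂F/∂x = √(xy)/(2x),
  ∂F/∂y = √(xy)/(2y).

Since d/dx[F] = ∂F/∂x + (∂F/∂y)·y' = 0, solve for y':
  (∂F/∂y)·y' = -∂F/∂x
  dy/dx = -(∂F/∂x)/(∂F/∂y) = -(√(xy)/(2x))/(√(xy)/(2y)) = -y/x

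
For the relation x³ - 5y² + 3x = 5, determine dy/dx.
Take d/dx of both sides. Since y is implicitly a function of x, the chain rule attaches a y' = dy/dx factor whenever we differentiate through y.

Set F(x, y) = (left side) − (right side), so the curve is F = 0. Differentiating each term of F:
  d/dx[x^3] = 3x^2
  d/dx[3x] = 3
  d/dx[-5y^2] = -10y·y'
  d/dx[-5] = 0

Collecting, the y'-free part is the partial derivative in x and the y' coefficient is the partial derivative in y:
  ∂F/∂x = 3x^2 + 3
  ∂F/∂y = -10y

so d/dx[F(x, y(x))] = ∂F/∂x + (∂F/∂y)·y' = 0. Rearranging,
  dy/dx = -(∂F/∂x)/(∂F/∂y) = -(3x^2 + 3)/(-10y) = 3(x^2 + 1)/(10y)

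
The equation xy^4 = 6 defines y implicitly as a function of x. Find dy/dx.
Apply d/dx to both sides, remembering that y depends on x. Each occurrence of y therefore brings in a y' = dy/dx via the chain rule.

With F(x, y) equal to the left-hand side minus the right, differentiate F term by term:
  d/dx[xy^4] = 4xy^3·y' + y^4
  d/dx[-6] = 0
Adding these up, d/dx[F] = 0 becomes
  (y^4) + (4xy^3)·y' = 0,
so isolating y',
  dy/dx = -(y^4)/(4xy^3) = -y/(4x)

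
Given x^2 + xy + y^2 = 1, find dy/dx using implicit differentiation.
Apply d/dx to both sides, remembering that y depends on x. Each occurrence of y therefore brings in a y' = dy/dx via the chain rule.

With F(x, y) equal to the left-hand side minus the right, differentiate F term by term:
  d/dx[x^2] = 2x
  d/dx[xy] = x·y' + y
  d/dx[y^2] = 2y·y'
  d/dx[-1] = 0
Adding these up, d/dx[F] = 0 becomes
  (2x + y) + (x + 2y)·y' = 0,
so isolating y',
  dy/dx = -(2x + y)/(x + 2y) = (-2x - y)/(x + 2y)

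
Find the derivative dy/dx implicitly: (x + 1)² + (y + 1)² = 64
Apply d/dx to both sides, remembering that y depends on x. Each occurrence of y therefore brings in a y' = dy/dx via the chain rule.

With F(x, y) equal to the left-hand side minus the right, differentiate F term by term:
  d/dx[(x + 1)^2] = 2x + 2
  d/dx[(y + 1)^2] = 2·y'(y + 1)
  d/dx[-64] = 0
Adding these up, d/dx[F] = 0 becomes
  (2x + 2) + (2y + 2)·y' = 0,
so isolating y',
  dy/dx = -(2x + 2)/(2y + 2) = (-x - 1)/(y + 1)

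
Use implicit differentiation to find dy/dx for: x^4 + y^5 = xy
Differentiate the relation implicitly: treat y = y(x) and apply the chain rule, so every y-derivative picks up a y' = dy/dx factor.

With everything moved to the left-hand side, differentiate term by term:
  d/dx[x^4] = 4x^3
  d/dx[-xy] = -x·y' - y
  d/dx[y^5] = 5y^4·y'

Separating the contributions that come from x directly and those that come through y:
  without y':      4x^3 - y
  multiplying y':  -x + 5y^4

so (4x^3 - y) + (-x + 5y^4)·y' = 0, and therefore
  dy/dx = -(4x^3 - y)/(-x + 5y^4) = (4x^3 - y)/(x - 5y^4)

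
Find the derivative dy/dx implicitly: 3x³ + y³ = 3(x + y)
Differentiate both sides with respect to x, treating y as y(x). By the chain rule, any term containing y contributes a factor of y' = dy/dx when we differentiate it.

Move every term to one side and write the relation as F(x, y) = 0. Term by term,
  d/dx[3x^3] = 9x^2
  d/dx[-3x] = -3
  d/dx[y^3] = 3y^2·y'
  d/dx[-3y] = -3·y'

The pieces without y' make up ∂F/∂x and the coefficient of y' is ∂F/∂y:
  ∂F/∂x = 9x^2 - 3,
  ∂F/∂y = 3y^2 - 3.

Since d/dx[F] = ∂F/∂x + (∂F/∂y)·y' = 0, solve for y':
  (∂F/∂y)·y' = -∂F/∂x
  dy/dx = -(∂F/∂x)/(∂F/∂y) = -(9x^2 - 3)/(3y^2 - 3) = (1 - 3x^2)/(y^2 - 1)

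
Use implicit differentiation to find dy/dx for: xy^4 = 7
Take d/dx of both sides. Since y is implicitly a function of x, the chain rule attaches a y' = dy/dx factor whenever we differentiate through y.

Set F(x, y) = (left side) − (right side), so the curve is F = 0. Differentiating each term of F:
  d/dx[xy^4] = 4xy^3·y' + y^4
  d/dx[-7] = 0

Collecting, the y'-free part is the partial derivative in x and the y' coefficient is the partial derivative in y:
  ∂F/∂x = y^4
  ∂F/∂y = 4xy^3

so d/dx[F(x, y(x))] = ∂F/∂x + (∂F/∂y)·y' = 0. Rearranging,
  dy/dx = -(∂F/∂x)/(∂F/∂y) = -(y^4)/(4xy^3) = -y/(4x)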